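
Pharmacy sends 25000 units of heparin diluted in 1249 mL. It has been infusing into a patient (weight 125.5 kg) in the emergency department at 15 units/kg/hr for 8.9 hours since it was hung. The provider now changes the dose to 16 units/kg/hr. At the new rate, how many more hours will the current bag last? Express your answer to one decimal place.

4.1 hours

Initial rate:
Dose = 15 units/kg/hr × 125.5 kg = 1882.5 units/hr
Concentration = 25000 units ÷ 1249 mL = 20.01601 units/mL
Rate = 1882.5 units/hr ÷ 20.01601 units/mL = 94.0497 mL/hr
Volume infused so far = 94.0497 mL/hr × 8.9 hr = 837.0423 mL
Volume remaining = 1249 − 837.0423 = 411.9577 mL
New rate:
Dose = 16 units/kg/hr × 125.5 kg = 2008 units/hr
Rate = 2008 units/hr ÷ 20.01601 units/mL = 100.3197 mL/hr
Time remaining = 411.9577 mL ÷ 100.3197 mL/hr = 4.106449 hr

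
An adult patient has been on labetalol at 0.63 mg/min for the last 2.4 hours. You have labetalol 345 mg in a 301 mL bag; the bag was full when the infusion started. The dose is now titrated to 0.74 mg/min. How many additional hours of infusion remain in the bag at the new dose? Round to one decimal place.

Initial rate:
0.63 mg/min × 60 min/hr = 37.8 mg/hr
Concentration = 345 mg ÷ 301 mL = 1.146179 mg/mL
Rate = 37.8 mg/hr ÷ 1.146179 mg/mL = 32.97913 mL/hr
Volume infused so far = 32.97913 mL/hr × 2.4 hr = 79.14991 mL
Volume remaining = 301 − 79.14991 = 221.8501 mL
New rate:
0.74 mg/min × 60 min/hr = 44.4 mg/hr
Rate = 44.4 mg/hr ÷ 1.146179 mg/mL = 38.73739 mL/hr
Time remaining = 221.8501 mL ÷ 38.73739 mL/hr = 5.727027 hr

5.7 hours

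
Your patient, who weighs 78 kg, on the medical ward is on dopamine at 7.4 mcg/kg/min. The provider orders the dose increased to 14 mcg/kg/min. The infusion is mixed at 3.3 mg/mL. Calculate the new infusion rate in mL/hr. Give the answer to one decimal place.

19.9 mL/hr

Dose = 14 mcg/kg/min × 78 kg = 1092 mcg/min
1092 mcg/min × 60 min/hr = 65520 mcg/hr
Concentration = 3.3 mg/mL = 3300 mcg/mL
Rate = 65520 mcg/hr ÷ 3300 mcg/mL = 19.85455 mL/hr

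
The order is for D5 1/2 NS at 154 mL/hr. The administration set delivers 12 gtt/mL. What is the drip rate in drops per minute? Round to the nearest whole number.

154 mL/hr ÷ 60 min/hr = 2.566667 mL/min
2.566667 mL/min × 12 gtt/mL = 30.8 gtt/min

31 gtt/min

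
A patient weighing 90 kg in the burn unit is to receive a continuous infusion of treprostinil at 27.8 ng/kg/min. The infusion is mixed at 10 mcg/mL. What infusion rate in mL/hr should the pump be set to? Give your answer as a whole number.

15 mL/hr

Dose = 27.8 ng/kg/min × 90 kg = 2502 ng/min
2502 ng/min × 60 min/hr = 150120 ng/hr
Concentration = 10 mcg/mL = 10000 ng/mL
Rate = 150120 ng/hr ÷ 10000 ng/mL = 15.012 mL/hr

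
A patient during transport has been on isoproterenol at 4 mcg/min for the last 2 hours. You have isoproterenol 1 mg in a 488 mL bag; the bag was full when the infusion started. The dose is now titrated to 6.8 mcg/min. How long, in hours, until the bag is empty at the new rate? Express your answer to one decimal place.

1.3 hours

Initial rate:
4 mcg/min × 60 min/hr = 240 mcg/hr
Concentration = 1 mg ÷ 488 mL = 0.00204918 mg/mL = 2.04918 mcg/mL
Rate = 240 mcg/hr ÷ 2.04918 mcg/mL = 117.12 mL/hr
Volume infused so far = 117.12 mL/hr × 2 hr = 234.24 mL
Volume remaining = 488 − 234.24 = 253.76 mL
New rate:
6.8 mcg/min × 60 min/hr = 408 mcg/hr
Rate = 408 mcg/hr ÷ 2.04918 mcg/mL = 199.104 mL/hr
Time remaining = 253.76 mL ÷ 199.104 mL/hr = 1.27451 hr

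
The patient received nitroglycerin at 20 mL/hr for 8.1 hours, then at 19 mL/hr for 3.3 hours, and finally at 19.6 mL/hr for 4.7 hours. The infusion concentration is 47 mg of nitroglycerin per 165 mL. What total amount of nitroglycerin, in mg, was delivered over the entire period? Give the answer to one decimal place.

Concentration = 47 mg ÷ 165 mL = 0.2848485 mg/mL
Stage 1: 20 mL/hr × 8.1 hr = 162 mL → 162 mL × 0.2848485 mg/mL = 46.14545 mg
Stage 2: 19 mL/hr × 3.3 hr = 62.7 mL → 62.7 mL × 0.2848485 mg/mL = 17.86 mg
Stage 3: 19.6 mL/hr × 4.7 hr = 92.12 mL → 92.12 mL × 0.2848485 mg/mL = 26.24024 mg
Total = 46.14545 + 17.86 + 26.24024 = 90.2457 mg

90.2 mg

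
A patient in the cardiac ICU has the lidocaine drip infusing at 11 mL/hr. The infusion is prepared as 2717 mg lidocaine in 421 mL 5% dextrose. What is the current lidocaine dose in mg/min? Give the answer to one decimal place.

1.2 mg/min

Concentration = 2717 mg ÷ 421 mL = 6.453682 mg/mL
Drug rate = 11 mL/hr × 6.453682 mg/mL = 70.9905 mg/hr
70.9905 mg/hr ÷ 60 min/hr = 1.183175 mg/min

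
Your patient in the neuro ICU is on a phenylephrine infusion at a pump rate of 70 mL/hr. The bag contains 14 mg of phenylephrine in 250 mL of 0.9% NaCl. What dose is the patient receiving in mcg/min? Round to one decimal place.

65.3 mcg/min

Concentration = 14 mg ÷ 250 mL = 0.056 mg/mL = 56 mcg/mL
Drug rate = 70 mL/hr × 56 mcg/mL = 3920 mcg/hr
3920 mcg/hr ÷ 60 min/hr = 65.33333 mcg/min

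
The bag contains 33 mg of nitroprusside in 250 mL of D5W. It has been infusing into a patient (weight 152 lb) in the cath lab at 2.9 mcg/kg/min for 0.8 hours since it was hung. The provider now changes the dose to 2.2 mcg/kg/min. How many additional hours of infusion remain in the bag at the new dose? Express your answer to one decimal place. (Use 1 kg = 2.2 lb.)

2.6 hours

Initial rate:
Weight = 152 lb ÷ 2.2 lb/kg = 69.09091 kg
Dose = 2.9 mcg/kg/min × 69.09091 kg = 200.3636 mcg/min
200.3636 mcg/min × 60 min/hr = 12021.82 mcg/hr
Concentration = 33 mg ÷ 250 mL = 0.132 mg/mL = 132 mcg/mL
Rate = 12021.82 mcg/hr ÷ 132 mcg/mL = 91.07438 mL/hr
Volume infused so far = 91.07438 mL/hr × 0.8 hr = 72.8595 mL
Volume remaining = 250 − 72.8595 = 177.1405 mL
New rate:
Dose = 2.2 mcg/kg/min × 69.09091 kg = 152 mcg/min
152 mcg/min × 60 min/hr = 9120 mcg/hr
Rate = 9120 mcg/hr ÷ 132 mcg/mL = 69.09091 mL/hr
Time remaining = 177.1405 mL ÷ 69.09091 mL/hr = 2.563876 hr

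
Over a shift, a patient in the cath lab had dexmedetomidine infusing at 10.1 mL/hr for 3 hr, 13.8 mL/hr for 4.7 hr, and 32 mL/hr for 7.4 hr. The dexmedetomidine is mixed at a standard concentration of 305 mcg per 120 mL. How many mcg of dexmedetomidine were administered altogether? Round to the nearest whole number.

Concentration = 305 mcg ÷ 120 mL = 2.541667 mcg/mL
Stage 1: 10.1 mL/hr × 3 hr = 30.3 mL → 30.3 mL × 2.541667 mcg/mL = 77.0125 mcg
Stage 2: 13.8 mL/hr × 4.7 hr = 64.86 mL → 64.86 mL × 2.541667 mcg/mL = 164.8525 mcg
Stage 3: 32 mL/hr × 7.4 hr = 236.8 mL → 236.8 mL × 2.541667 mcg/mL = 601.8667 mcg
Total = 77.0125 + 164.8525 + 601.8667 = 843.7317 mcg

844 mcg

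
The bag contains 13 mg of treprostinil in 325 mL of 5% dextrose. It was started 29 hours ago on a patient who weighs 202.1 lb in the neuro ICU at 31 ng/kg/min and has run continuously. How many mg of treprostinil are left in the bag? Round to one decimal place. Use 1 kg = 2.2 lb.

Weight = 202.1 lb ÷ 2.2 lb/kg = 91.86364 kg
Dose = 31 ng/kg/min × 91.86364 kg = 2847.773 ng/min
2847.773 ng/min × 60 min/hr = 170866.4 ng/hr
Concentration = 13 mg ÷ 325 mL = 0.04 mg/mL = 40000 ng/mL
Rate = 170866.4 ng/hr ÷ 40000 ng/mL = 4.271659 mL/hr
Volume infused = 4.271659 mL/hr × 29 hr = 123.8781 mL
Volume remaining = 325 − 123.8781 = 201.1219 mL
Drug remaining = 201.1219 mL × 40000 ng/mL = 8044875 ng = 8.044875 mg

8.0 mg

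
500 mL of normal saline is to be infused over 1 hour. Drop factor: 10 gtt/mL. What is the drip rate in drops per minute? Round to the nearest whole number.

500 mL ÷ (1 hr × 60 = 60 min) = 8.333333 mL/min
8.333333 mL/min × 10 gtt/mL = 83.33333 gtt/min

83 gtt/min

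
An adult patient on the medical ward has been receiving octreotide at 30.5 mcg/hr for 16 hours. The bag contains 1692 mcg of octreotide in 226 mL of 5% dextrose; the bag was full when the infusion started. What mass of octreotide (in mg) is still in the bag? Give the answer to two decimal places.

Concentration = 1692 mcg ÷ 226 mL = 7.486726 mcg/mL
Rate = 30.5 mcg/hr ÷ 7.486726 mcg/mL = 4.073877 mL/hr
Volume infused = 4.073877 mL/hr × 16 hr = 65.18203 mL
Volume remaining = 226 − 65.18203 = 160.818 mL
Drug remaining = 160.818 mL × 7.486726 mcg/mL = 1204 mcg = 1.204 mg

1.20 mg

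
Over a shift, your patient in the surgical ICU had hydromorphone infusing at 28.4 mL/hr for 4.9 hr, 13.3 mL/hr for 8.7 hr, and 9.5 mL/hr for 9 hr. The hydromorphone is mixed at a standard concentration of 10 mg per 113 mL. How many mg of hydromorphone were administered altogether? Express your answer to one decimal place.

30.1 mg

Concentration = 10 mg ÷ 113 mL = 0.08849558 mg/mL
Stage 1: 28.4 mL/hr × 4.9 hr = 139.16 mL → 139.16 mL × 0.08849558 mg/mL = 12.31504 mg
Stage 2: 13.3 mL/hr × 8.7 hr = 115.71 mL → 115.71 mL × 0.08849558 mg/mL = 10.23982 mg
Stage 3: 9.5 mL/hr × 9 hr = 85.5 mL → 85.5 mL × 0.08849558 mg/mL = 7.566372 mg
Total = 12.31504 + 10.23982 + 7.566372 = 30.12124 mg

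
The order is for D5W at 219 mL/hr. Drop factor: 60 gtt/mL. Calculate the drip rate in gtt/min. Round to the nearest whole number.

219 gtt/min

219 mL/hr ÷ 60 min/hr = 3.65 mL/min
3.65 mL/min × 60 gtt/mL = 219 gtt/min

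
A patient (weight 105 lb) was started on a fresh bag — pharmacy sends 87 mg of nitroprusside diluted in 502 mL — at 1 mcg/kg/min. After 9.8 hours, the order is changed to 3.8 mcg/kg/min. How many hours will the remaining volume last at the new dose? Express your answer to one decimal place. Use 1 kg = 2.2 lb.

Initial rate:
Weight = 105 lb ÷ 2.2 lb/kg = 47.72727 kg
Dose = 1 mcg/kg/min × 47.72727 kg = 47.72727 mcg/min
47.72727 mcg/min × 60 min/hr = 2863.636 mcg/hr
Concentration = 87 mg ÷ 502 mL = 0.1733068 mg/mL = 173.3068 mcg/mL
Rate = 2863.636 mcg/hr ÷ 173.3068 mcg/mL = 16.52351 mL/hr
Volume infused so far = 16.52351 mL/hr × 9.8 hr = 161.9304 mL
Volume remaining = 502 − 161.9304 = 340.0696 mL
New rate:
Dose = 3.8 mcg/kg/min × 47.72727 kg = 181.3636 mcg/min
181.3636 mcg/min × 60 min/hr = 10881.82 mcg/hr
Rate = 10881.82 mcg/hr ÷ 173.3068 mcg/mL = 62.78934 mL/hr
Time remaining = 340.0696 mL ÷ 62.78934 mL/hr = 5.41604 hr

5.4 hours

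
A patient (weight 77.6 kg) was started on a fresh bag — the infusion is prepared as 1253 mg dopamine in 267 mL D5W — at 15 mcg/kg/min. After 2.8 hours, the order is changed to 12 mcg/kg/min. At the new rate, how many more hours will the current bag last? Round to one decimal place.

Initial rate:
Dose = 15 mcg/kg/min × 77.6 kg = 1164 mcg/min
1164 mcg/min × 60 min/hr = 69840 mcg/hr
Concentration = 1253 mg ÷ 267 mL = 4.692884 mg/mL = 4692.884 mcg/mL
Rate = 69840 mcg/hr ÷ 4692.884 mcg/mL = 14.88211 mL/hr
Volume infused so far = 14.88211 mL/hr × 2.8 hr = 41.6699 mL
Volume remaining = 267 − 41.6699 = 225.3301 mL
New rate:
Dose = 12 mcg/kg/min × 77.6 kg = 931.2 mcg/min
931.2 mcg/min × 60 min/hr = 55872 mcg/hr
Rate = 55872 mcg/hr ÷ 4692.884 mcg/mL = 11.90569 mL/hr
Time remaining = 225.3301 mL ÷ 11.90569 mL/hr = 18.92626 hr

18.9 hours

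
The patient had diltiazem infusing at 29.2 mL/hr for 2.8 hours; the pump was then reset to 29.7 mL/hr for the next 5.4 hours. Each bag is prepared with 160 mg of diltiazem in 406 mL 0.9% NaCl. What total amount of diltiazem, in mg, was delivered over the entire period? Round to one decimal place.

Concentration = 160 mg ÷ 406 mL = 0.3940887 mg/mL
Stage 1: 29.2 mL/hr × 2.8 hr = 81.76 mL → 81.76 mL × 0.3940887 mg/mL = 32.22069 mg
Stage 2: 29.7 mL/hr × 5.4 hr = 160.38 mL → 160.38 mL × 0.3940887 mg/mL = 63.20394 mg
Total = 32.22069 + 63.20394 = 95.42463 mg

95.4 mg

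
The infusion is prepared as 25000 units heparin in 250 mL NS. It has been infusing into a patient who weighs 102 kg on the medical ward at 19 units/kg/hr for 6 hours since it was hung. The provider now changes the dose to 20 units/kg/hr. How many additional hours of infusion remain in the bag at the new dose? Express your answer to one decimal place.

Initial rate:
Dose = 19 units/kg/hr × 102 kg = 1938 units/hr
Concentration = 25000 units ÷ 250 mL = 100 units/mL
Rate = 1938 units/hr ÷ 100 units/mL = 19.38 mL/hr
Volume infused so far = 19.38 mL/hr × 6 hr = 116.28 mL
Volume remaining = 250 − 116.28 = 133.72 mL
New rate:
Dose = 20 units/kg/hr × 102 kg = 2040 units/hr
Rate = 2040 units/hr ÷ 100 units/mL = 20.4 mL/hr
Time remaining = 133.72 mL ÷ 20.4 mL/hr = 6.554902 hr

6.6 hours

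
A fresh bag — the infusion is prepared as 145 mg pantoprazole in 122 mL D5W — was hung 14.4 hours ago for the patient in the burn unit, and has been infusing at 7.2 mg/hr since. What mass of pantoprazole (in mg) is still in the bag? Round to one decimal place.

Concentration = 145 mg ÷ 122 mL = 1.188525 mg/mL
Rate = 7.2 mg/hr ÷ 1.188525 mg/mL = 6.057931 mL/hr
Volume infused = 6.057931 mL/hr × 14.4 hr = 87.23421 mL
Volume remaining = 122 − 87.23421 = 34.76579 mL
Drug remaining = 34.76579 mL × 1.188525 mg/mL = 41.32 mg

41.3 mg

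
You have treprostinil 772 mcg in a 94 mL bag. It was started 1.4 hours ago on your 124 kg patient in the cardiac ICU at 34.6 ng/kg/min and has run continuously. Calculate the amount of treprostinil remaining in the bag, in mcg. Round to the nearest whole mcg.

412 mcg

Dose = 34.6 ng/kg/min × 124 kg = 4290.4 ng/min
4290.4 ng/min × 60 min/hr = 257424 ng/hr
Concentration = 772 mcg ÷ 94 mL = 8.212766 mcg/mL = 8212.766 ng/mL
Rate = 257424 ng/hr ÷ 8212.766 ng/mL = 31.34437 mL/hr
Volume infused = 31.34437 mL/hr × 1.4 hr = 43.88212 mL
Volume remaining = 94 − 43.88212 = 50.11788 mL
Drug remaining = 50.11788 mL × 8212.766 ng/mL = 411606.4 ng = 411.6064 mcg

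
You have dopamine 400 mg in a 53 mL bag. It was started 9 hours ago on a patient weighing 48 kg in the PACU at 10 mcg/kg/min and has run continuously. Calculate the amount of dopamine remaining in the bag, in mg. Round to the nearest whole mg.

Dose = 10 mcg/kg/min × 48 kg = 480 mcg/min
480 mcg/min × 60 min/hr = 28800 mcg/hr
Concentration = 400 mg ÷ 53 mL = 7.54717 mg/mL = 7547.17 mcg/mL
Rate = 28800 mcg/hr ÷ 7547.17 mcg/mL = 3.816 mL/hr
Volume infused = 3.816 mL/hr × 9 hr = 34.344 mL
Volume remaining = 53 − 34.344 = 18.656 mL
Drug remaining = 18.656 mL × 7547.17 mcg/mL = 140800 mcg = 140.8 mg

141 mg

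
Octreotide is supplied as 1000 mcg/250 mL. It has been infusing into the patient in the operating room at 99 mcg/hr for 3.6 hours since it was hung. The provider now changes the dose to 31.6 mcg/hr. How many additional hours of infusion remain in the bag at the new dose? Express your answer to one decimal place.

Initial rate:
Concentration = 1000 mcg ÷ 250 mL = 4 mcg/mL
Rate = 99 mcg/hr ÷ 4 mcg/mL = 24.75 mL/hr
Volume infused so far = 24.75 mL/hr × 3.6 hr = 89.1 mL
Volume remaining = 250 − 89.1 = 160.9 mL
New rate:
Rate = 31.6 mcg/hr ÷ 4 mcg/mL = 7.9 mL/hr
Time remaining = 160.9 mL ÷ 7.9 mL/hr = 20.36709 hr

20.4 hours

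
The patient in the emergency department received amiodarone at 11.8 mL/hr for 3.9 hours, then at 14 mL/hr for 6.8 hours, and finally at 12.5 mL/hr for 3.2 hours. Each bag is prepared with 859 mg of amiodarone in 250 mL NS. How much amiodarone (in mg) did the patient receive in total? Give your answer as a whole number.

Concentration = 859 mg ÷ 250 mL = 3.436 mg/mL
Stage 1: 11.8 mL/hr × 3.9 hr = 46.02 mL → 46.02 mL × 3.436 mg/mL = 158.1247 mg
Stage 2: 14 mL/hr × 6.8 hr = 95.2 mL → 95.2 mL × 3.436 mg/mL = 327.1072 mg
Stage 3: 12.5 mL/hr × 3.2 hr = 40 mL → 40 mL × 3.436 mg/mL = 137.44 mg
Total = 158.1247 + 327.1072 + 137.44 = 622.6719 mg

623 mg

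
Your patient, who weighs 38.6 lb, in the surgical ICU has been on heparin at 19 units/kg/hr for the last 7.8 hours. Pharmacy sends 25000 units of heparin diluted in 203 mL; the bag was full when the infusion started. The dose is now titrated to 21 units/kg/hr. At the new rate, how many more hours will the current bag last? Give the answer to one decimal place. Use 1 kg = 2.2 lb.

Initial rate:
Weight = 38.6 lb ÷ 2.2 lb/kg = 17.54545 kg
Dose = 19 units/kg/hr × 17.54545 kg = 333.3636 units/hr
Concentration = 25000 units ÷ 203 mL = 123.1527 units/mL
Rate = 333.3636 units/hr ÷ 123.1527 units/mL = 2.706913 mL/hr
Volume infused so far = 2.706913 mL/hr × 7.8 hr = 21.11392 mL
Volume remaining = 203 − 21.11392 = 181.8861 mL
New rate:
Dose = 21 units/kg/hr × 17.54545 kg = 368.4545 units/hr
Rate = 368.4545 units/hr ÷ 123.1527 units/mL = 2.991851 mL/hr
Time remaining = 181.8861 mL ÷ 2.991851 mL/hr = 60.79383 hr

60.8 hours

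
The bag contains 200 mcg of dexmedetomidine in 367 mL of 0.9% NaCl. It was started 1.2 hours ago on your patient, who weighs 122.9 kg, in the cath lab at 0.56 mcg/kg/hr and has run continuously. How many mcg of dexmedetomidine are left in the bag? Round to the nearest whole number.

117 mcg

Dose = 0.56 mcg/kg/hr × 122.9 kg = 68.824 mcg/hr
Concentration = 200 mcg ÷ 367 mL = 0.5449591 mcg/mL
Rate = 68.824 mcg/hr ÷ 0.5449591 mcg/mL = 126.292 mL/hr
Volume infused = 126.292 mL/hr × 1.2 hr = 151.5504 mL
Volume remaining = 367 − 151.5504 = 215.4496 mL
Drug remaining = 215.4496 mL × 0.5449591 mcg/mL = 117.4112 mcg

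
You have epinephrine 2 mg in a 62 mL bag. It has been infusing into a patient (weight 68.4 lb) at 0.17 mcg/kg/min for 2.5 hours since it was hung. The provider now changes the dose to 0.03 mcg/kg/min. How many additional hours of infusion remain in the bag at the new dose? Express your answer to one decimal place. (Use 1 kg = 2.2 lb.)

Initial rate:
Weight = 68.4 lb ÷ 2.2 lb/kg = 31.09091 kg
Dose = 0.17 mcg/kg/min × 31.09091 kg = 5.285455 mcg/min
5.285455 mcg/min × 60 min/hr = 317.1273 mcg/hr
Concentration = 2 mg ÷ 62 mL = 0.03225806 mg/mL = 32.25806 mcg/mL
Rate = 317.1273 mcg/hr ÷ 32.25806 mcg/mL = 9.830945 mL/hr
Volume infused so far = 9.830945 mL/hr × 2.5 hr = 24.57736 mL
Volume remaining = 62 − 24.57736 = 37.42264 mL
New rate:
Dose = 0.03 mcg/kg/min × 31.09091 kg = 0.9327273 mcg/min
0.9327273 mcg/min × 60 min/hr = 55.96364 mcg/hr
Rate = 55.96364 mcg/hr ÷ 32.25806 mcg/mL = 1.734873 mL/hr
Time remaining = 37.42264 mL ÷ 1.734873 mL/hr = 21.57083 hr

21.6 hours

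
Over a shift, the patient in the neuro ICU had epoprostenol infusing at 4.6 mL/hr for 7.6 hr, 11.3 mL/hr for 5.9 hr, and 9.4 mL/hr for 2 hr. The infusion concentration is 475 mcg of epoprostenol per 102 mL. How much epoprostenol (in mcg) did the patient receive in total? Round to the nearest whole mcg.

561 mcg

Concentration = 475 mcg ÷ 102 mL = 4.656863 mcg/mL
Stage 1: 4.6 mL/hr × 7.6 hr = 34.96 mL → 34.96 mL × 4.656863 mcg/mL = 162.8039 mcg
Stage 2: 11.3 mL/hr × 5.9 hr = 66.67 mL → 66.67 mL × 4.656863 mcg/mL = 310.473 mcg
Stage 3: 9.4 mL/hr × 2 hr = 18.8 mL → 18.8 mL × 4.656863 mcg/mL = 87.54902 mcg
Total = 162.8039 + 310.473 + 87.54902 = 560.826 mcg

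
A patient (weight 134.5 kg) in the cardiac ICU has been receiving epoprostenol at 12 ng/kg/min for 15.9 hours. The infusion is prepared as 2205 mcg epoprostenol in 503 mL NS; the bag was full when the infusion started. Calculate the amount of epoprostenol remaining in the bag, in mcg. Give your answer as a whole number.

665 mcg

Dose = 12 ng/kg/min × 134.5 kg = 1614 ng/min
1614 ng/min × 60 min/hr = 96840 ng/hr
Concentration = 2205 mcg ÷ 503 mL = 4.383698 mcg/mL = 4383.698 ng/mL
Rate = 96840 ng/hr ÷ 4383.698 ng/mL = 22.09094 mL/hr
Volume infused = 22.09094 mL/hr × 15.9 hr = 351.2459 mL
Volume remaining = 503 − 351.2459 = 151.7541 mL
Drug remaining = 151.7541 mL × 4383.698 ng/mL = 665244 ng = 665.244 mcg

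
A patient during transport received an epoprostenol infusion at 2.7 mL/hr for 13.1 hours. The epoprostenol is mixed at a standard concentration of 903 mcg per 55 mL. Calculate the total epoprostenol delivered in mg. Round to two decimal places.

Concentration = 903 mcg ÷ 55 mL = 16.41818 mcg/mL = 16418.18 ng/mL
Drug rate = 2.7 mL/hr × 16418.18 ng/mL = 44329.09 ng/hr
Total = 44329.09 ng/hr × 13.1 hr = 580711.1 ng = 0.5807111 mg

0.58 mg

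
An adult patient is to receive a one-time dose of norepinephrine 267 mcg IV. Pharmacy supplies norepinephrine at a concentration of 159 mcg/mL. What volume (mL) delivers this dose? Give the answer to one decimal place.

Volume = 267 mcg ÷ 159 mcg/mL = 1.679245 mL

1.7 mL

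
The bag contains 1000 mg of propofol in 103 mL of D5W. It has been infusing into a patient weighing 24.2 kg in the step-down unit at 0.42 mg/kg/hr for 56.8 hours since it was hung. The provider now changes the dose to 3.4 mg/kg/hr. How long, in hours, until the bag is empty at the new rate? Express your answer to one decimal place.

5.1 hours

Initial rate:
Dose = 0.42 mg/kg/hr × 24.2 kg = 10.164 mg/hr
Concentration = 1000 mg ÷ 103 mL = 9.708738 mg/mL
Rate = 10.164 mg/hr ÷ 9.708738 mg/mL = 1.046892 mL/hr
Volume infused so far = 1.046892 mL/hr × 56.8 hr = 59.46347 mL
Volume remaining = 103 − 59.46347 = 43.53653 mL
New rate:
Dose = 3.4 mg/kg/hr × 24.2 kg = 82.28 mg/hr
Rate = 82.28 mg/hr ÷ 9.708738 mg/mL = 8.47484 mL/hr
Time remaining = 43.53653 mL ÷ 8.47484 mL/hr = 5.137151 hr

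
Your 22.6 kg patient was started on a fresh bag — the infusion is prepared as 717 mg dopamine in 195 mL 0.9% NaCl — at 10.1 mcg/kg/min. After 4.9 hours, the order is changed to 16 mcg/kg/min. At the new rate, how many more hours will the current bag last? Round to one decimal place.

30.0 hours

Initial rate:
Dose = 10.1 mcg/kg/min × 22.6 kg = 228.26 mcg/min
228.26 mcg/min × 60 min/hr = 13695.6 mcg/hr
Concentration = 717 mg ÷ 195 mL = 3.676923 mg/mL = 3676.923 mcg/mL
Rate = 13695.6 mcg/hr ÷ 3676.923 mcg/mL = 3.724745 mL/hr
Volume infused so far = 3.724745 mL/hr × 4.9 hr = 18.25125 mL
Volume remaining = 195 − 18.25125 = 176.7488 mL
New rate:
Dose = 16 mcg/kg/min × 22.6 kg = 361.6 mcg/min
361.6 mcg/min × 60 min/hr = 21696 mcg/hr
Rate = 21696 mcg/hr ÷ 3676.923 mcg/mL = 5.900586 mL/hr
Time remaining = 176.7488 mL ÷ 5.900586 mL/hr = 29.95444 hr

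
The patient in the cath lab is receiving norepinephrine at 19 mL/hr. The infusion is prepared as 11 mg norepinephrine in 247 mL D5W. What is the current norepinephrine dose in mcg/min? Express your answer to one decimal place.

14.1 mcg/min

Concentration = 11 mg ÷ 247 mL = 0.04453441 mg/mL = 44.53441 mcg/mL
Drug rate = 19 mL/hr × 44.53441 mcg/mL = 846.1538 mcg/hr
846.1538 mcg/hr ÷ 60 min/hr = 14.10256 mcg/min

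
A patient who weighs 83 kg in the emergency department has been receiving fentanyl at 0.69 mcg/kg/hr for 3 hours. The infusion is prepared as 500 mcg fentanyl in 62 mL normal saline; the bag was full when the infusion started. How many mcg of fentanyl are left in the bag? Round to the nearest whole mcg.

328 mcg

Dose = 0.69 mcg/kg/hr × 83 kg = 57.27 mcg/hr
Concentration = 500 mcg ÷ 62 mL = 8.064516 mcg/mL
Rate = 57.27 mcg/hr ÷ 8.064516 mcg/mL = 7.10148 mL/hr
Volume infused = 7.10148 mL/hr × 3 hr = 21.30444 mL
Volume remaining = 62 − 21.30444 = 40.69556 mL
Drug remaining = 40.69556 mL × 8.064516 mcg/mL = 328.19 mcg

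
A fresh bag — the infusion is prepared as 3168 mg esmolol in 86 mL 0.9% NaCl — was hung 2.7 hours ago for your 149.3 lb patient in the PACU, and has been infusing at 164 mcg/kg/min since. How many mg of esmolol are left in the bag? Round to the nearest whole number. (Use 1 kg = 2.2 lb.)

1365 mg

Weight = 149.3 lb ÷ 2.2 lb/kg = 67.86364 kg
Dose = 164 mcg/kg/min × 67.86364 kg = 11129.64 mcg/min
11129.64 mcg/min × 60 min/hr = 667778.2 mcg/hr
Concentration = 3168 mg ÷ 86 mL = 36.83721 mg/mL = 36837.21 mcg/mL
Rate = 667778.2 mcg/hr ÷ 36837.21 mcg/mL = 18.12782 mL/hr
Volume infused = 18.12782 mL/hr × 2.7 hr = 48.94511 mL
Volume remaining = 86 − 48.94511 = 37.05489 mL
Drug remaining = 37.05489 mL × 36837.21 mcg/mL = 1364999 mcg = 1364.999 mg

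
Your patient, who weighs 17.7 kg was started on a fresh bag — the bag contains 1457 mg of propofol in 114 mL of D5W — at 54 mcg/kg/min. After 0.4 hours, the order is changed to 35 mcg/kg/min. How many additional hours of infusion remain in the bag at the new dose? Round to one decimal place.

Initial rate:
Dose = 54 mcg/kg/min × 17.7 kg = 955.8 mcg/min
955.8 mcg/min × 60 min/hr = 57348 mcg/hr
Concentration = 1457 mg ÷ 114 mL = 12.7807 mg/mL = 12780.7 mcg/mL
Rate = 57348 mcg/hr ÷ 12780.7 mcg/mL = 4.487078 mL/hr
Volume infused so far = 4.487078 mL/hr × 0.4 hr = 1.794831 mL
Volume remaining = 114 − 1.794831 = 112.2052 mL
New rate:
Dose = 35 mcg/kg/min × 17.7 kg = 619.5 mcg/min
619.5 mcg/min × 60 min/hr = 37170 mcg/hr
Rate = 37170 mcg/hr ÷ 12780.7 mcg/mL = 2.908291 mL/hr
Time remaining = 112.2052 mL ÷ 2.908291 mL/hr = 38.58114 hr

38.6 hours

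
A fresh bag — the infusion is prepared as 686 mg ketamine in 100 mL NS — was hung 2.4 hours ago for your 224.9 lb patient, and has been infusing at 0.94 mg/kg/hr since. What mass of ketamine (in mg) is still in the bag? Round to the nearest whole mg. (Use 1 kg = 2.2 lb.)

Weight = 224.9 lb ÷ 2.2 lb/kg = 102.2273 kg
Dose = 0.94 mg/kg/hr × 102.2273 kg = 96.09364 mg/hr
Concentration = 686 mg ÷ 100 mL = 6.86 mg/mL
Rate = 96.09364 mg/hr ÷ 6.86 mg/mL = 14.00782 mL/hr
Volume infused = 14.00782 mL/hr × 2.4 hr = 33.61876 mL
Volume remaining = 100 − 33.61876 = 66.38124 mL
Drug remaining = 66.38124 mL × 6.86 mg/mL = 455.3753 mg

455 mg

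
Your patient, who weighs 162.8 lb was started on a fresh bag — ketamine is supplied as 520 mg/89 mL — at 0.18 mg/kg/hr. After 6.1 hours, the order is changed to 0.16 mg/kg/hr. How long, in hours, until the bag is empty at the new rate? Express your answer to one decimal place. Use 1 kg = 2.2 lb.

37.1 hours

Initial rate:
Weight = 162.8 lb ÷ 2.2 lb/kg = 74 kg
Dose = 0.18 mg/kg/hr × 74 kg = 13.32 mg/hr
Concentration = 520 mg ÷ 89 mL = 5.842697 mg/mL
Rate = 13.32 mg/hr ÷ 5.842697 mg/mL = 2.279769 mL/hr
Volume infused so far = 2.279769 mL/hr × 6.1 hr = 13.90659 mL
Volume remaining = 89 − 13.90659 = 75.09341 mL
New rate:
Dose = 0.16 mg/kg/hr × 74 kg = 11.84 mg/hr
Rate = 11.84 mg/hr ÷ 5.842697 mg/mL = 2.026462 mL/hr
Time remaining = 75.09341 mL ÷ 2.026462 mL/hr = 37.05642 hr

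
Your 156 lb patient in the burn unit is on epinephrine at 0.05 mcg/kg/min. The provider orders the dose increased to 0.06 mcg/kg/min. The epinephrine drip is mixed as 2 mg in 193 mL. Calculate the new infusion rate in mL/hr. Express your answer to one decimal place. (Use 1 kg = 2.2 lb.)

24.6 mL/hr

Weight = 156 lb ÷ 2.2 lb/kg = 70.90909 kg
Dose = 0.06 mcg/kg/min × 70.90909 kg = 4.254545 mcg/min
4.254545 mcg/min × 60 min/hr = 255.2727 mcg/hr
Concentration = 2 mg ÷ 193 mL = 0.01036269 mg/mL = 10.36269 mcg/mL
Rate = 255.2727 mcg/hr ÷ 10.36269 mcg/mL = 24.63382 mL/hr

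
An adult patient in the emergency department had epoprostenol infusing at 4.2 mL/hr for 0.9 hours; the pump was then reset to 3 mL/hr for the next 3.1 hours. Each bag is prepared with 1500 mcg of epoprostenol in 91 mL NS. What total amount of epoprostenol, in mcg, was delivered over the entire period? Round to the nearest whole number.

Concentration = 1500 mcg ÷ 91 mL = 16.48352 mcg/mL
Stage 1: 4.2 mL/hr × 0.9 hr = 3.78 mL → 3.78 mL × 16.48352 mcg/mL = 62.30769 mcg
Stage 2: 3 mL/hr × 3.1 hr = 9.3 mL → 9.3 mL × 16.48352 mcg/mL = 153.2967 mcg
Total = 62.30769 + 153.2967 = 215.6044 mcg

216 mcg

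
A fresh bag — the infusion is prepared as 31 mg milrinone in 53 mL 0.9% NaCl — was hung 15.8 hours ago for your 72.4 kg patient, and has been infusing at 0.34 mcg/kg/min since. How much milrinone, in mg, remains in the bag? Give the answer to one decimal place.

Dose = 0.34 mcg/kg/min × 72.4 kg = 24.616 mcg/min
24.616 mcg/min × 60 min/hr = 1476.96 mcg/hr
Concentration = 31 mg ÷ 53 mL = 0.5849057 mg/mL = 584.9057 mcg/mL
Rate = 1476.96 mcg/hr ÷ 584.9057 mcg/mL = 2.525125 mL/hr
Volume infused = 2.525125 mL/hr × 15.8 hr = 39.89698 mL
Volume remaining = 53 − 39.89698 = 13.10302 mL
Drug remaining = 13.10302 mL × 584.9057 mcg/mL = 7664.032 mcg = 7.664032 mg

7.7 mg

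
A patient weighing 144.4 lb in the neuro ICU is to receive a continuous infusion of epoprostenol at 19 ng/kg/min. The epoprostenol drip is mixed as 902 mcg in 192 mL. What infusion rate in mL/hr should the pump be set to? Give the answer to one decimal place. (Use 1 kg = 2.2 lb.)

Weight = 144.4 lb ÷ 2.2 lb/kg = 65.63636 kg
Dose = 19 ng/kg/min × 65.63636 kg = 1247.091 ng/min
1247.091 ng/min × 60 min/hr = 74825.45 ng/hr
Concentration = 902 mcg ÷ 192 mL = 4.697917 mcg/mL = 4697.917 ng/mL
Rate = 74825.45 ng/hr ÷ 4697.917 ng/mL = 15.92737 mL/hr

15.9 mL/hr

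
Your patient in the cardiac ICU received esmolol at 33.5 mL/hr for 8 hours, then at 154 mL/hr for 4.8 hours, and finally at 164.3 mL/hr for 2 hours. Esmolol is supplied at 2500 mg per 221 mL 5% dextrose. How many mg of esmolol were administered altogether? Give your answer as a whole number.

Concentration = 2500 mg ÷ 221 mL = 11.31222 mg/mL
Stage 1: 33.5 mL/hr × 8 hr = 268 mL → 268 mL × 11.31222 mg/mL = 3031.674 mg
Stage 2: 154 mL/hr × 4.8 hr = 739.2 mL → 739.2 mL × 11.31222 mg/mL = 8361.991 mg
Stage 3: 164.3 mL/hr × 2 hr = 328.6 mL → 328.6 mL × 11.31222 mg/mL = 3717.195 mg
Total = 3031.674 + 8361.991 + 3717.195 = 15110.86 mg

15111 mg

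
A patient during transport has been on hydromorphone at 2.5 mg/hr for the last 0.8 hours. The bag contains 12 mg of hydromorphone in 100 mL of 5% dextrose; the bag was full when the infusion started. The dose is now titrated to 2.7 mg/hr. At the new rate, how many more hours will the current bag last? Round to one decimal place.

Initial rate:
Concentration = 12 mg ÷ 100 mL = 0.12 mg/mL
Rate = 2.5 mg/hr ÷ 0.12 mg/mL = 20.83333 mL/hr
Volume infused so far = 20.83333 mL/hr × 0.8 hr = 16.66667 mL
Volume remaining = 100 − 16.66667 = 83.33333 mL
New rate:
Rate = 2.7 mg/hr ÷ 0.12 mg/mL = 22.5 mL/hr
Time remaining = 83.33333 mL ÷ 22.5 mL/hr = 3.703704 hr

3.7 hours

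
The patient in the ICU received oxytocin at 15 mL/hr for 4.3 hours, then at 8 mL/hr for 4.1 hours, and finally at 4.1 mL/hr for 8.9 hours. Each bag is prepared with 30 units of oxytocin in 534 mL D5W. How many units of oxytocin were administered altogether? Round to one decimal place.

7.5 units

Concentration = 30 units ÷ 534 mL = 0.05617978 units/mL
Stage 1: 15 mL/hr × 4.3 hr = 64.5 mL → 64.5 mL × 0.05617978 units/mL = 3.623596 units
Stage 2: 8 mL/hr × 4.1 hr = 32.8 mL → 32.8 mL × 0.05617978 units/mL = 1.842697 units
Stage 3: 4.1 mL/hr × 8.9 hr = 36.49 mL → 36.49 mL × 0.05617978 units/mL = 2.05 units
Total = 3.623596 + 1.842697 + 2.05 = 7.516292 units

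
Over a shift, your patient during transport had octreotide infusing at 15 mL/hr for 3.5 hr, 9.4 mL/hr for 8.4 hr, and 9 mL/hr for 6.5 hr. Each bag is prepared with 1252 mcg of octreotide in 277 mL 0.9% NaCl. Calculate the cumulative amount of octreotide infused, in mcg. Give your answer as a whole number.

859 mcg

Concentration = 1252 mcg ÷ 277 mL = 4.519856 mcg/mL
Stage 1: 15 mL/hr × 3.5 hr = 52.5 mL → 52.5 mL × 4.519856 mcg/mL = 237.2924 mcg
Stage 2: 9.4 mL/hr × 8.4 hr = 78.96 mL → 78.96 mL × 4.519856 mcg/mL = 356.8878 mcg
Stage 3: 9 mL/hr × 6.5 hr = 58.5 mL → 58.5 mL × 4.519856 mcg/mL = 264.4116 mcg
Total = 237.2924 + 356.8878 + 264.4116 = 858.5918 mcg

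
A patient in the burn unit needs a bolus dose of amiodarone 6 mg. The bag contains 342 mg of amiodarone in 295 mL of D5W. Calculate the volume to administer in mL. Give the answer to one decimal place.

Concentration = 342 mg ÷ 295 mL = 1.159322 mg/mL
Volume = 6 mg ÷ 1.159322 mg/mL = 5.175439 mL

5.2 mL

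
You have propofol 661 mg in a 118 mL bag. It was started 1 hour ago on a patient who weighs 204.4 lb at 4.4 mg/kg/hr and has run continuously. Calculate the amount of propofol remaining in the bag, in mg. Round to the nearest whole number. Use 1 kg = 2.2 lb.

252 mg

Weight = 204.4 lb ÷ 2.2 lb/kg = 92.90909 kg
Dose = 4.4 mg/kg/hr × 92.90909 kg = 408.8 mg/hr
Concentration = 661 mg ÷ 118 mL = 5.601695 mg/mL
Rate = 408.8 mg/hr ÷ 5.601695 mg/mL = 72.97791 mL/hr
Volume infused = 72.97791 mL/hr × 1 hr = 72.97791 mL
Volume remaining = 118 − 72.97791 = 45.02209 mL
Drug remaining = 45.02209 mL × 5.601695 mg/mL = 252.2 mg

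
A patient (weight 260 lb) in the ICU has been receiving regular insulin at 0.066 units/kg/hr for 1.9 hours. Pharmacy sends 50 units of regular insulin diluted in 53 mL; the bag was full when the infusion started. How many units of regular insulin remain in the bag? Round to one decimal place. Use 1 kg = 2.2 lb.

Weight = 260 lb ÷ 2.2 lb/kg = 118.1818 kg
Dose = 0.066 units/kg/hr × 118.1818 kg = 7.8 units/hr
Concentration = 50 units ÷ 53 mL = 0.9433962 units/mL
Rate = 7.8 units/hr ÷ 0.9433962 units/mL = 8.268 mL/hr
Volume infused = 8.268 mL/hr × 1.9 hr = 15.7092 mL
Volume remaining = 53 − 15.7092 = 37.2908 mL
Drug remaining = 37.2908 mL × 0.9433962 units/mL = 35.18 units

35.2 units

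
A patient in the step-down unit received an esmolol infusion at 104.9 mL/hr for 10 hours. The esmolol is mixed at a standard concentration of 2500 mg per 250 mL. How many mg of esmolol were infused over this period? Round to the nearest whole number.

10490 mg

Concentration = 2500 mg ÷ 250 mL = 10 mg/mL = 10000 mcg/mL
Drug rate = 104.9 mL/hr × 10000 mcg/mL = 1049000 mcg/hr
Total = 1049000 mcg/hr × 10 hr = 10490000 mcg = 10490 mg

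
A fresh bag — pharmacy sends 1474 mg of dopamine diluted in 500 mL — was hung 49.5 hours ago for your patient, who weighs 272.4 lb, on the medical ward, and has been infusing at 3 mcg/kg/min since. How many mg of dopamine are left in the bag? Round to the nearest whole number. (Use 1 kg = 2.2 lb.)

Weight = 272.4 lb ÷ 2.2 lb/kg = 123.8182 kg
Dose = 3 mcg/kg/min × 123.8182 kg = 371.4545 mcg/min
371.4545 mcg/min × 60 min/hr = 22287.27 mcg/hr
Concentration = 1474 mg ÷ 500 mL = 2.948 mg/mL = 2948 mcg/mL
Rate = 22287.27 mcg/hr ÷ 2948 mcg/mL = 7.560133 mL/hr
Volume infused = 7.560133 mL/hr × 49.5 hr = 374.2266 mL
Volume remaining = 500 − 374.2266 = 125.7734 mL
Drug remaining = 125.7734 mL × 2948 mcg/mL = 370780 mcg = 370.78 mg

371 mg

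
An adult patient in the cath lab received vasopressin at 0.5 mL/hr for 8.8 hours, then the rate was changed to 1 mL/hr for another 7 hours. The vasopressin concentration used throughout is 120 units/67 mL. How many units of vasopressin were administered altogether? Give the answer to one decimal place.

Concentration = 120 units ÷ 67 mL = 1.791045 units/mL
Stage 1: 0.5 mL/hr × 8.8 hr = 4.4 mL → 4.4 mL × 1.791045 units/mL = 7.880597 units
Stage 2: 1 mL/hr × 7 hr = 7 mL → 7 mL × 1.791045 units/mL = 12.53731 units
Total = 7.880597 + 12.53731 = 20.41791 units

20.4 units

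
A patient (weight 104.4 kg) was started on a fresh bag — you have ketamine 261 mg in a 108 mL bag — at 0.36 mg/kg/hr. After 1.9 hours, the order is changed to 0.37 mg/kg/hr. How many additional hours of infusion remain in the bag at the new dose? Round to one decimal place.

4.9 hours

Initial rate:
Dose = 0.36 mg/kg/hr × 104.4 kg = 37.584 mg/hr
Concentration = 261 mg ÷ 108 mL = 2.416667 mg/mL
Rate = 37.584 mg/hr ÷ 2.416667 mg/mL = 15.552 mL/hr
Volume infused so far = 15.552 mL/hr × 1.9 hr = 29.5488 mL
Volume remaining = 108 − 29.5488 = 78.4512 mL
New rate:
Dose = 0.37 mg/kg/hr × 104.4 kg = 38.628 mg/hr
Rate = 38.628 mg/hr ÷ 2.416667 mg/mL = 15.984 mL/hr
Time remaining = 78.4512 mL ÷ 15.984 mL/hr = 4.908108 hr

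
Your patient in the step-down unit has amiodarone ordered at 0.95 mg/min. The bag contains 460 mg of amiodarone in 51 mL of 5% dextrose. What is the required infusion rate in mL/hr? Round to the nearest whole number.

0.95 mg/min × 60 min/hr = 57 mg/hr
Concentration = 460 mg ÷ 51 mL = 9.019608 mg/mL
Rate = 57 mg/hr ÷ 9.019608 mg/mL = 6.319565 mL/hr

6 mL/hr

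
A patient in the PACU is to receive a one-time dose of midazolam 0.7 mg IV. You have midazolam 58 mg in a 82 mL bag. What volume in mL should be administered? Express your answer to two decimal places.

0.99 mL

Concentration = 58 mg ÷ 82 mL = 0.7073171 mg/mL
Volume = 0.7 mg ÷ 0.7073171 mg/mL = 0.9896552 mL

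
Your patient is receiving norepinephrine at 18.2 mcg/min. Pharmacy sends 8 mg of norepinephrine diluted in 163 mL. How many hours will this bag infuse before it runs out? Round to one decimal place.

18.2 mcg/min × 60 min/hr = 1092 mcg/hr
Concentration = 8 mg ÷ 163 mL = 0.04907975 mg/mL = 49.07975 mcg/mL
Rate = 1092 mcg/hr ÷ 49.07975 mcg/mL = 22.2495 mL/hr
Duration = 163 mL ÷ 22.2495 mL/hr = 7.326007 hr

7.3 hours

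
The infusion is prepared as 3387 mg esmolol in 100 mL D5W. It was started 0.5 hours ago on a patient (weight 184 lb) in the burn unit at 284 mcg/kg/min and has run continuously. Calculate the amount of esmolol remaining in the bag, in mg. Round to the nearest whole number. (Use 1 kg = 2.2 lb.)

2674 mg

Weight = 184 lb ÷ 2.2 lb/kg = 83.63636 kg
Dose = 284 mcg/kg/min × 83.63636 kg = 23752.73 mcg/min
23752.73 mcg/min × 60 min/hr = 1425164 mcg/hr
Concentration = 3387 mg ÷ 100 mL = 33.87 mg/mL = 33870 mcg/mL
Rate = 1425164 mcg/hr ÷ 33870 mcg/mL = 42.07746 mL/hr
Volume infused = 42.07746 mL/hr × 0.5 hr = 21.03873 mL
Volume remaining = 100 − 21.03873 = 78.96127 mL
Drug remaining = 78.96127 mL × 33870 mcg/mL = 2674418 mcg = 2674.418 mg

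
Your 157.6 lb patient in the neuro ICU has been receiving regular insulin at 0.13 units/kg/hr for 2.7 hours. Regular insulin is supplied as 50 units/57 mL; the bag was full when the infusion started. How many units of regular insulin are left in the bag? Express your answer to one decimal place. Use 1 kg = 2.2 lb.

24.9 units

Weight = 157.6 lb ÷ 2.2 lb/kg = 71.63636 kg
Dose = 0.13 units/kg/hr × 71.63636 kg = 9.312727 units/hr
Concentration = 50 units ÷ 57 mL = 0.877193 units/mL
Rate = 9.312727 units/hr ÷ 0.877193 units/mL = 10.61651 mL/hr
Volume infused = 10.61651 mL/hr × 2.7 hr = 28.66457 mL
Volume remaining = 57 − 28.66457 = 28.33543 mL
Drug remaining = 28.33543 mL × 0.877193 units/mL = 24.85564 units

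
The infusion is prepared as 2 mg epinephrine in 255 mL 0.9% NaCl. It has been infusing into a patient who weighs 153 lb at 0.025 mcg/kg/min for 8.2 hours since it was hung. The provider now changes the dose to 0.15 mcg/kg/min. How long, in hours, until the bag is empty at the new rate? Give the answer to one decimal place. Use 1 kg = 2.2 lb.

Initial rate:
Weight = 153 lb ÷ 2.2 lb/kg = 69.54545 kg
Dose = 0.025 mcg/kg/min × 69.54545 kg = 1.738636 mcg/min
1.738636 mcg/min × 60 min/hr = 104.3182 mcg/hr
Concentration = 2 mg ÷ 255 mL = 0.007843137 mg/mL = 7.843137 mcg/mL
Rate = 104.3182 mcg/hr ÷ 7.843137 mcg/mL = 13.30057 mL/hr
Volume infused so far = 13.30057 mL/hr × 8.2 hr = 109.0647 mL
Volume remaining = 255 − 109.0647 = 145.9353 mL
New rate:
Dose = 0.15 mcg/kg/min × 69.54545 kg = 10.43182 mcg/min
10.43182 mcg/min × 60 min/hr = 625.9091 mcg/hr
Rate = 625.9091 mcg/hr ÷ 7.843137 mcg/mL = 79.80341 mL/hr
Time remaining = 145.9353 mL ÷ 79.80341 mL/hr = 1.828686 hr

1.8 hours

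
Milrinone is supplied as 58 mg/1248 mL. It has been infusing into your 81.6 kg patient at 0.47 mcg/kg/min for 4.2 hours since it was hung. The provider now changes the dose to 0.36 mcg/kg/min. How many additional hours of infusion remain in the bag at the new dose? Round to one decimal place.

Initial rate:
Dose = 0.47 mcg/kg/min × 81.6 kg = 38.352 mcg/min
38.352 mcg/min × 60 min/hr = 2301.12 mcg/hr
Concentration = 58 mg ÷ 1248 mL = 0.04647436 mg/mL = 46.47436 mcg/mL
Rate = 2301.12 mcg/hr ÷ 46.47436 mcg/mL = 49.51375 mL/hr
Volume infused so far = 49.51375 mL/hr × 4.2 hr = 207.9578 mL
Volume remaining = 1248 − 207.9578 = 1040.042 mL
New rate:
Dose = 0.36 mcg/kg/min × 81.6 kg = 29.376 mcg/min
29.376 mcg/min × 60 min/hr = 1762.56 mcg/hr
Rate = 1762.56 mcg/hr ÷ 46.47436 mcg/mL = 37.92543 mL/hr
Time remaining = 1040.042 mL ÷ 37.92543 mL/hr = 27.42335 hr

27.4 hours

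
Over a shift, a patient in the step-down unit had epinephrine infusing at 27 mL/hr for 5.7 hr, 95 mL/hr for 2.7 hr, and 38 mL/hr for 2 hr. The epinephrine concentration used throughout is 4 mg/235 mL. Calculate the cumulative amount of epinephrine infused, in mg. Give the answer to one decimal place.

Concentration = 4 mg ÷ 235 mL = 0.01702128 mg/mL
Stage 1: 27 mL/hr × 5.7 hr = 153.9 mL → 153.9 mL × 0.01702128 mg/mL = 2.619574 mg
Stage 2: 95 mL/hr × 2.7 hr = 256.5 mL → 256.5 mL × 0.01702128 mg/mL = 4.365957 mg
Stage 3: 38 mL/hr × 2 hr = 76 mL → 76 mL × 0.01702128 mg/mL = 1.293617 mg
Total = 2.619574 + 4.365957 + 1.293617 = 8.279149 mg

8.3 mg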